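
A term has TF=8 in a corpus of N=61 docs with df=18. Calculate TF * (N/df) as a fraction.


TF * (N/df)
= 8 * (61/18)
= 8 * 61/18
= 244/9

244/9


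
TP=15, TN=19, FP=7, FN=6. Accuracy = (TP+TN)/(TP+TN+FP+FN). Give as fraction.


Accuracy = (TP + TN) / (TP + TN + FP + FN)
TP + TN = 15 + 19 = 34
Total = 15 + 19 + 7 + 6 = 47
Accuracy = 34 / 47 = 34/47

34/47


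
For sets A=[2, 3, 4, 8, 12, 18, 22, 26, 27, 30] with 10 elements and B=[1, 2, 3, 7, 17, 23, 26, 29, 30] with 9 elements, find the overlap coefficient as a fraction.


A intersect B = [2, 3, 26, 30]
|A intersect B| = 4
min(|A|, |B|) = min(10, 9) = 9
Overlap = 4 / 9 = 4/9

4/9


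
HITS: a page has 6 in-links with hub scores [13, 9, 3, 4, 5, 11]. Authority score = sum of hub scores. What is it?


Authority = sum of hub scores of in-linkers
In-link 1: hub score = 13
In-link 2: hub score = 9
In-link 3: hub score = 3
In-link 4: hub score = 4
In-link 5: hub score = 5
In-link 6: hub score = 11
Authority = 13 + 9 + 3 + 4 + 5 + 11 = 45

45


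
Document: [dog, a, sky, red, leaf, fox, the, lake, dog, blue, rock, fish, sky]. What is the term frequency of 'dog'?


Document has 13 words
Scanning for 'dog':
Found at positions: [0, 8]
Count = 2

2


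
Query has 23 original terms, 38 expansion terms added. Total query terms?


Original terms: 23
Expansion terms: 38
Total = 23 + 38 = 61

61


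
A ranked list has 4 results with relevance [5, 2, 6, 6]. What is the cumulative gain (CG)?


Cumulative Gain = sum of relevance scores
Position 1: rel=5, running sum=5
Position 2: rel=2, running sum=7
Position 3: rel=6, running sum=13
Position 4: rel=6, running sum=19
CG = 19

19


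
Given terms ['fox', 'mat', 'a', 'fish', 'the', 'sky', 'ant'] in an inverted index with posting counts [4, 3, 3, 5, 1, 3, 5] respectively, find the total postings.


Summing posting list sizes:
'fox': 4 postings
'mat': 3 postings
'a': 3 postings
'fish': 5 postings
'the': 1 postings
'sky': 3 postings
'ant': 5 postings
Total = 4 + 3 + 3 + 5 + 1 + 3 + 5 = 24

24


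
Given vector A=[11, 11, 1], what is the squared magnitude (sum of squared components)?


|A|^2 = sum of squared components
A[0]^2 = 11^2 = 121
A[1]^2 = 11^2 = 121
A[2]^2 = 1^2 = 1
Sum = 121 + 121 + 1 = 243

243


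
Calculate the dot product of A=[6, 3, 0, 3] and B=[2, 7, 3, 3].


Dot product = sum of element-wise products
A[0]*B[0] = 6*2 = 12
A[1]*B[1] = 3*7 = 21
A[2]*B[2] = 0*3 = 0
A[3]*B[3] = 3*3 = 9
Sum = 12 + 21 + 0 + 9 = 42

42


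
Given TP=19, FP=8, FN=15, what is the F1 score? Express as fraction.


F1 = 2 * P * R / (P + R)
P = TP/(TP+FP) = 19/27 = 19/27
R = TP/(TP+FN) = 19/34 = 19/34
2 * P * R = 2 * 19/27 * 19/34 = 361/459
P + R = 19/27 + 19/34 = 1159/918
F1 = 361/459 / 1159/918 = 38/61

38/61


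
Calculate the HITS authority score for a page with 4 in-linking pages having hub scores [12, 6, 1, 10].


Authority = sum of hub scores of in-linkers
In-link 1: hub score = 12
In-link 2: hub score = 6
In-link 3: hub score = 1
In-link 4: hub score = 10
Authority = 12 + 6 + 1 + 10 = 29

29


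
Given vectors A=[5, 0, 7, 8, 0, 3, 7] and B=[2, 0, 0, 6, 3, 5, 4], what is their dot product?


Dot product = sum of element-wise products
A[0]*B[0] = 5*2 = 10
A[1]*B[1] = 0*0 = 0
A[2]*B[2] = 7*0 = 0
A[3]*B[3] = 8*6 = 48
A[4]*B[4] = 0*3 = 0
A[5]*B[5] = 3*5 = 15
A[6]*B[6] = 7*4 = 28
Sum = 10 + 0 + 0 + 48 + 0 + 15 + 28 = 101

101


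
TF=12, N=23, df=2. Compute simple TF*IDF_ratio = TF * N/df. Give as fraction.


TF * (N/df)
= 12 * (23/2)
= 12 * 23/2
= 138

138


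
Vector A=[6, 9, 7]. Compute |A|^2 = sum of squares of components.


|A|^2 = sum of squared components
A[0]^2 = 6^2 = 36
A[1]^2 = 9^2 = 81
A[2]^2 = 7^2 = 49
Sum = 36 + 81 + 49 = 166

166


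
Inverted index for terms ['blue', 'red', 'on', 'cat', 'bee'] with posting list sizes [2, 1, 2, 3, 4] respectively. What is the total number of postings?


Summing posting list sizes:
'blue': 2 postings
'red': 1 postings
'on': 2 postings
'cat': 3 postings
'bee': 4 postings
Total = 2 + 1 + 2 + 3 + 4 = 12

12


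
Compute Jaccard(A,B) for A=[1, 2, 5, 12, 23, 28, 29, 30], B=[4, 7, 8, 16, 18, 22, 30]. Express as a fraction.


A intersect B = [30]
|A intersect B| = 1
A union B = [1, 2, 4, 5, 7, 8, 12, 16, 18, 22, 23, 28, 29, 30]
|A union B| = 14
Jaccard = 1/14 = 1/14

1/14


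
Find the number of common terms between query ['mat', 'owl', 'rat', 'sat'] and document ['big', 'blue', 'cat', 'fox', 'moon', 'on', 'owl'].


Query terms: ['mat', 'owl', 'rat', 'sat']
Document terms: ['big', 'blue', 'cat', 'fox', 'moon', 'on', 'owl']
Common terms: ['owl']
Overlap count = 1

1


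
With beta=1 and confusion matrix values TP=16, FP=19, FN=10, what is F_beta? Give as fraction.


P = TP/(TP+FP) = 16/35 = 16/35
R = TP/(TP+FN) = 16/26 = 8/13
beta^2 = 1^2 = 1
(1 + beta^2) = 2
Numerator = (1+beta^2)*P*R = 256/455
Denominator = beta^2*P + R = 16/35 + 8/13 = 488/455
F_beta = 32/61

32/61


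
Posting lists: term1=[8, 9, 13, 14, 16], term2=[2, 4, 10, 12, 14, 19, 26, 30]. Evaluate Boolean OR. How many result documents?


Boolean OR: find union of posting lists
term1 docs: [8, 9, 13, 14, 16]
term2 docs: [2, 4, 10, 12, 14, 19, 26, 30]
Union: [2, 4, 8, 9, 10, 12, 13, 14, 16, 19, 26, 30]
|union| = 12

12


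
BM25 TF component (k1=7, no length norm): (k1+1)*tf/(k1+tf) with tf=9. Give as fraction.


BM25 TF component = (k1+1)*tf / (k1+tf)
k1 = 7, tf = 9
Numerator = (7+1)*9 = 72
Denominator = 7 + 9 = 16
= 72/16 = 9/2

9/2


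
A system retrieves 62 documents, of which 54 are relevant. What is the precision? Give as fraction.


Precision = relevant_retrieved / total_retrieved
= 54 / 62
= 54 / (54 + 8)
= 27/31

27/31


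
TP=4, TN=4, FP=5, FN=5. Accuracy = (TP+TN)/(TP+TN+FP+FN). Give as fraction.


Accuracy = (TP + TN) / (TP + TN + FP + FN)
TP + TN = 4 + 4 = 8
Total = 4 + 4 + 5 + 5 = 18
Accuracy = 8 / 18 = 4/9

4/9


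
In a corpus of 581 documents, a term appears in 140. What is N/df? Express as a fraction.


IDF ratio = N / df
= 581 / 140
= 83/20

83/20


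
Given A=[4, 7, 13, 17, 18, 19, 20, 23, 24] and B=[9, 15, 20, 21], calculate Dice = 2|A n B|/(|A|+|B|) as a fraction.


A intersect B = [20]
|A intersect B| = 1
|A| = 9, |B| = 4
Dice = 2*1 / (9+4)
= 2 / 13 = 2/13

2/13


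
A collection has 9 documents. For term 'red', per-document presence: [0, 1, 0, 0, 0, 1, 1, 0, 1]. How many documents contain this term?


Checking each document for 'red':
Doc 1: absent
Doc 2: present
Doc 3: absent
Doc 4: absent
Doc 5: absent
Doc 6: present
Doc 7: present
Doc 8: absent
Doc 9: present
df = sum of presences = 0 + 1 + 0 + 0 + 0 + 1 + 1 + 0 + 1 = 4

4


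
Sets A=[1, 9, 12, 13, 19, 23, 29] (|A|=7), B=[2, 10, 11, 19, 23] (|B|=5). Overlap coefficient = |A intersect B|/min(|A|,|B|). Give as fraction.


A intersect B = [19, 23]
|A intersect B| = 2
min(|A|, |B|) = min(7, 5) = 5
Overlap = 2 / 5 = 2/5

2/5


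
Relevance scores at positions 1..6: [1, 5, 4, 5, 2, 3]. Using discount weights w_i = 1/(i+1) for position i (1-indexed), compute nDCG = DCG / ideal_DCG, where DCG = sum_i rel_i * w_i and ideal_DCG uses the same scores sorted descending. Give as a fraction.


Position discount weights w_i = 1/(i+1) for i=1..6:
Weights = [1/2, 1/3, 1/4, 1/5, 1/6, 1/7]
Actual relevance: [1, 5, 4, 5, 2, 3]
DCG = 1/2 + 5/3 + 4/4 + 5/5 + 2/6 + 3/7 = 69/14
Ideal relevance (sorted desc): [5, 5, 4, 3, 2, 1]
Ideal DCG = 5/2 + 5/3 + 4/4 + 3/5 + 2/6 + 1/7 = 437/70
nDCG = DCG / ideal_DCG = 69/14 / 437/70 = 15/19

15/19


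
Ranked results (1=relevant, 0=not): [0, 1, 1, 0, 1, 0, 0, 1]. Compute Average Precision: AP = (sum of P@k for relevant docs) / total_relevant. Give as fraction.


Computing P@k for each relevant position:
Position 1: not relevant
Position 2: relevant, P@2 = 1/2 = 1/2
Position 3: relevant, P@3 = 2/3 = 2/3
Position 4: not relevant
Position 5: relevant, P@5 = 3/5 = 3/5
Position 6: not relevant
Position 7: not relevant
Position 8: relevant, P@8 = 4/8 = 1/2
Sum of P@k = 1/2 + 2/3 + 3/5 + 1/2 = 34/15
AP = 34/15 / 4 = 17/30

17/30


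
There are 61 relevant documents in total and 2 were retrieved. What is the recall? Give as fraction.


Recall = retrieved_relevant / total_relevant
= 2 / 61
= 2 / (2 + 59)
= 2/61

2/61


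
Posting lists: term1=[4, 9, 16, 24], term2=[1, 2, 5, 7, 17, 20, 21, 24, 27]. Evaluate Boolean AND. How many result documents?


Boolean AND: find intersection of posting lists
term1 docs: [4, 9, 16, 24]
term2 docs: [1, 2, 5, 7, 17, 20, 21, 24, 27]
Intersection: [24]
|intersection| = 1

1


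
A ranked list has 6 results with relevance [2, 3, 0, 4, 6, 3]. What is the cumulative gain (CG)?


Cumulative Gain = sum of relevance scores
Position 1: rel=2, running sum=2
Position 2: rel=3, running sum=5
Position 3: rel=0, running sum=5
Position 4: rel=4, running sum=9
Position 5: rel=6, running sum=15
Position 6: rel=3, running sum=18
CG = 18

18


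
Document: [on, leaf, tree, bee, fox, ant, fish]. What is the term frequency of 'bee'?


Document has 7 words
Scanning for 'bee':
Found at positions: [3]
Count = 1

1


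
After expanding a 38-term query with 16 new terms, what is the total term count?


Original terms: 38
Expansion terms: 16
Total = 38 + 16 = 54

54


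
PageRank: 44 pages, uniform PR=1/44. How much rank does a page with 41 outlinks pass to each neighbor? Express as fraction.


Initial PR = 1/44 = 1/44
Outlinks = 41
Contribution per link = PR / outlinks
= 1/44 / 41
= 1/1804

1/1804


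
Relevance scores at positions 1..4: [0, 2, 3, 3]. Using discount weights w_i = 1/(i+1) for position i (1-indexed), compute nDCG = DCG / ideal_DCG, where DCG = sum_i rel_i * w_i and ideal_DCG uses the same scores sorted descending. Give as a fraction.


Position discount weights w_i = 1/(i+1) for i=1..4:
Weights = [1/2, 1/3, 1/4, 1/5]
Actual relevance: [0, 2, 3, 3]
DCG = 0/2 + 2/3 + 3/4 + 3/5 = 121/60
Ideal relevance (sorted desc): [3, 3, 2, 0]
Ideal DCG = 3/2 + 3/3 + 2/4 + 0/5 = 3
nDCG = DCG / ideal_DCG = 121/60 / 3 = 121/180

121/180


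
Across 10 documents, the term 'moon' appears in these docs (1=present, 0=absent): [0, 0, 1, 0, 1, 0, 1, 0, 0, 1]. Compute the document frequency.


Checking each document for 'moon':
Doc 1: absent
Doc 2: absent
Doc 3: present
Doc 4: absent
Doc 5: present
Doc 6: absent
Doc 7: present
Doc 8: absent
Doc 9: absent
Doc 10: present
df = sum of presences = 0 + 0 + 1 + 0 + 1 + 0 + 1 + 0 + 0 + 1 = 4

4


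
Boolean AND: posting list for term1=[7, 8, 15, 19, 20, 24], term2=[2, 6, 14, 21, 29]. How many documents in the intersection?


Boolean AND: find intersection of posting lists
term1 docs: [7, 8, 15, 19, 20, 24]
term2 docs: [2, 6, 14, 21, 29]
Intersection: []
|intersection| = 0

0


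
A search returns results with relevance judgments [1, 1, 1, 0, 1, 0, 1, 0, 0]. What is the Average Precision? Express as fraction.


Computing P@k for each relevant position:
Position 1: relevant, P@1 = 1/1 = 1
Position 2: relevant, P@2 = 2/2 = 1
Position 3: relevant, P@3 = 3/3 = 1
Position 4: not relevant
Position 5: relevant, P@5 = 4/5 = 4/5
Position 6: not relevant
Position 7: relevant, P@7 = 5/7 = 5/7
Position 8: not relevant
Position 9: not relevant
Sum of P@k = 1 + 1 + 1 + 4/5 + 5/7 = 158/35
AP = 158/35 / 5 = 158/175

158/175


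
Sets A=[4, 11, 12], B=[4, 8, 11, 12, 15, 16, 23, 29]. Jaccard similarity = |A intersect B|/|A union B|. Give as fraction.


A intersect B = [4, 11, 12]
|A intersect B| = 3
A union B = [4, 8, 11, 12, 15, 16, 23, 29]
|A union B| = 8
Jaccard = 3/8 = 3/8

3/8


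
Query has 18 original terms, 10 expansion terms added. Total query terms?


Original terms: 18
Expansion terms: 10
Total = 18 + 10 = 28

28


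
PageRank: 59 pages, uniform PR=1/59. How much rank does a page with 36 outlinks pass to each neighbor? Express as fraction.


Initial PR = 1/59 = 1/59
Outlinks = 36
Contribution per link = PR / outlinks
= 1/59 / 36
= 1/2124

1/2124


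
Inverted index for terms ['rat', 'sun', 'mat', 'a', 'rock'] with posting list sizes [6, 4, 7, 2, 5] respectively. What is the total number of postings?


Summing posting list sizes:
'rat': 6 postings
'sun': 4 postings
'mat': 7 postings
'a': 2 postings
'rock': 5 postings
Total = 6 + 4 + 7 + 2 + 5 = 24

24


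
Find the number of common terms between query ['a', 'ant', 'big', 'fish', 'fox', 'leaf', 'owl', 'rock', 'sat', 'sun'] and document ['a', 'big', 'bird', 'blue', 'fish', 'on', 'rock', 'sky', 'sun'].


Query terms: ['a', 'ant', 'big', 'fish', 'fox', 'leaf', 'owl', 'rock', 'sat', 'sun']
Document terms: ['a', 'big', 'bird', 'blue', 'fish', 'on', 'rock', 'sky', 'sun']
Common terms: ['a', 'big', 'fish', 'rock', 'sun']
Overlap count = 5

5


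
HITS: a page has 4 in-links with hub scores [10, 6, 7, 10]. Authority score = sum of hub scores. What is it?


Authority = sum of hub scores of in-linkers
In-link 1: hub score = 10
In-link 2: hub score = 6
In-link 3: hub score = 7
In-link 4: hub score = 10
Authority = 10 + 6 + 7 + 10 = 33

33


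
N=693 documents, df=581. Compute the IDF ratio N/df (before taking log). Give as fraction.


IDF ratio = N / df
= 693 / 581
= 99/83

99/83


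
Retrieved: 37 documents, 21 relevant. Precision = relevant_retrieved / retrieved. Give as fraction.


Precision = relevant_retrieved / total_retrieved
= 21 / 37
= 21 / (21 + 16)
= 21/37

21/37


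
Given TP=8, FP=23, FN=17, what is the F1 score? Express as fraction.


F1 = 2 * P * R / (P + R)
P = TP/(TP+FP) = 8/31 = 8/31
R = TP/(TP+FN) = 8/25 = 8/25
2 * P * R = 2 * 8/31 * 8/25 = 128/775
P + R = 8/31 + 8/25 = 448/775
F1 = 128/775 / 448/775 = 2/7

2/7


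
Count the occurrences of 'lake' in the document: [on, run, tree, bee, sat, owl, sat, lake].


Document has 8 words
Scanning for 'lake':
Found at positions: [7]
Count = 1

1


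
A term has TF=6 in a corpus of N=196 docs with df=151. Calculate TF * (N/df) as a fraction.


TF * (N/df)
= 6 * (196/151)
= 6 * 196/151
= 1176/151

1176/151


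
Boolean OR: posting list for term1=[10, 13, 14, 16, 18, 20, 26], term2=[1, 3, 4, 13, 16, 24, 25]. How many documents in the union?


Boolean OR: find union of posting lists
term1 docs: [10, 13, 14, 16, 18, 20, 26]
term2 docs: [1, 3, 4, 13, 16, 24, 25]
Union: [1, 3, 4, 10, 13, 14, 16, 18, 20, 24, 25, 26]
|union| = 12

12


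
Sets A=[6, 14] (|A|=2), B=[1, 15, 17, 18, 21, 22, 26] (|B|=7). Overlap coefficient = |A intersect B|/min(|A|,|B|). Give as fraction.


A intersect B = []
|A intersect B| = 0
min(|A|, |B|) = min(2, 7) = 2
Overlap = 0 / 2 = 0

0


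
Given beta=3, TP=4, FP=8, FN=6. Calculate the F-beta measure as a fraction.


P = TP/(TP+FP) = 4/12 = 1/3
R = TP/(TP+FN) = 4/10 = 2/5
beta^2 = 3^2 = 9
(1 + beta^2) = 10
Numerator = (1+beta^2)*P*R = 4/3
Denominator = beta^2*P + R = 3 + 2/5 = 17/5
F_beta = 20/51

20/51


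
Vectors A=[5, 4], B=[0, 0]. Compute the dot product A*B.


Dot product = sum of element-wise products
A[0]*B[0] = 5*0 = 0
A[1]*B[1] = 4*0 = 0
Sum = 0 + 0 = 0

0


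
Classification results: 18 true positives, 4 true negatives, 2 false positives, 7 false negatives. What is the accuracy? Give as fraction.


Accuracy = (TP + TN) / (TP + TN + FP + FN)
TP + TN = 18 + 4 = 22
Total = 18 + 4 + 2 + 7 = 31
Accuracy = 22 / 31 = 22/31

22/31


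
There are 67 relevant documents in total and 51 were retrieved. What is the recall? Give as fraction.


Recall = retrieved_relevant / total_relevant
= 51 / 67
= 51 / (51 + 16)
= 51/67

51/67


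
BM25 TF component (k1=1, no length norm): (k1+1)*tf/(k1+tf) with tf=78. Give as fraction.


BM25 TF component = (k1+1)*tf / (k1+tf)
k1 = 1, tf = 78
Numerator = (1+1)*78 = 156
Denominator = 1 + 78 = 79
= 156/79 = 156/79

156/79


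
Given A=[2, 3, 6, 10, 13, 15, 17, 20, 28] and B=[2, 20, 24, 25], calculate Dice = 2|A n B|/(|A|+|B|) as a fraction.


A intersect B = [2, 20]
|A intersect B| = 2
|A| = 9, |B| = 4
Dice = 2*2 / (9+4)
= 4 / 13 = 4/13

4/13


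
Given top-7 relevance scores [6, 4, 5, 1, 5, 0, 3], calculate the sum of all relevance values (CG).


Cumulative Gain = sum of relevance scores
Position 1: rel=6, running sum=6
Position 2: rel=4, running sum=10
Position 3: rel=5, running sum=15
Position 4: rel=1, running sum=16
Position 5: rel=5, running sum=21
Position 6: rel=0, running sum=21
Position 7: rel=3, running sum=24
CG = 24

24


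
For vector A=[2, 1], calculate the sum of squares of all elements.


|A|^2 = sum of squared components
A[0]^2 = 2^2 = 4
A[1]^2 = 1^2 = 1
Sum = 4 + 1 = 5

5


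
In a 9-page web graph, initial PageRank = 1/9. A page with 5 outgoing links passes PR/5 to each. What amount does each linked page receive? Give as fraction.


Initial PR = 1/9 = 1/9
Outlinks = 5
Contribution per link = PR / outlinks
= 1/9 / 5
= 1/45

1/45


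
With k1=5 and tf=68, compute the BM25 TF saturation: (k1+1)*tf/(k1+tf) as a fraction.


BM25 TF component = (k1+1)*tf / (k1+tf)
k1 = 5, tf = 68
Numerator = (5+1)*68 = 408
Denominator = 5 + 68 = 73
= 408/73 = 408/73

408/73


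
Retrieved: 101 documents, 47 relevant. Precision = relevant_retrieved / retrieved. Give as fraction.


Precision = relevant_retrieved / total_retrieved
= 47 / 101
= 47 / (47 + 54)
= 47/101

47/101


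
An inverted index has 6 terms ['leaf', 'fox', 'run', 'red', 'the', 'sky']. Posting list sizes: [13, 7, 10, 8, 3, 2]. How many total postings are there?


Summing posting list sizes:
'leaf': 13 postings
'fox': 7 postings
'run': 10 postings
'red': 8 postings
'the': 3 postings
'sky': 2 postings
Total = 13 + 7 + 10 + 8 + 3 + 2 = 43

43


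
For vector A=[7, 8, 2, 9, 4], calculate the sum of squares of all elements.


|A|^2 = sum of squared components
A[0]^2 = 7^2 = 49
A[1]^2 = 8^2 = 64
A[2]^2 = 2^2 = 4
A[3]^2 = 9^2 = 81
A[4]^2 = 4^2 = 16
Sum = 49 + 64 + 4 + 81 + 16 = 214

214


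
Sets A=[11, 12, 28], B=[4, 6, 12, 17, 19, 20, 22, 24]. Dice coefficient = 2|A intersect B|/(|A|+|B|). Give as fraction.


A intersect B = [12]
|A intersect B| = 1
|A| = 3, |B| = 8
Dice = 2*1 / (3+8)
= 2 / 11 = 2/11

2/11


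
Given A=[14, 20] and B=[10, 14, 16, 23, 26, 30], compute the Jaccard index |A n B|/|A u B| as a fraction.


A intersect B = [14]
|A intersect B| = 1
A union B = [10, 14, 16, 20, 23, 26, 30]
|A union B| = 7
Jaccard = 1/7 = 1/7

1/7


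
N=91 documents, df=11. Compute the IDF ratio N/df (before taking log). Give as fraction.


IDF ratio = N / df
= 91 / 11
= 91/11

91/11


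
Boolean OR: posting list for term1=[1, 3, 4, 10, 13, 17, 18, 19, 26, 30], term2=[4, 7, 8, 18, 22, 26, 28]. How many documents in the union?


Boolean OR: find union of posting lists
term1 docs: [1, 3, 4, 10, 13, 17, 18, 19, 26, 30]
term2 docs: [4, 7, 8, 18, 22, 26, 28]
Union: [1, 3, 4, 7, 8, 10, 13, 17, 18, 19, 22, 26, 28, 30]
|union| = 14

14


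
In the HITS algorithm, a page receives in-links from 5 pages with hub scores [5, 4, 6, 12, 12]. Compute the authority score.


Authority = sum of hub scores of in-linkers
In-link 1: hub score = 5
In-link 2: hub score = 4
In-link 3: hub score = 6
In-link 4: hub score = 12
In-link 5: hub score = 12
Authority = 5 + 4 + 6 + 12 + 12 = 39

39


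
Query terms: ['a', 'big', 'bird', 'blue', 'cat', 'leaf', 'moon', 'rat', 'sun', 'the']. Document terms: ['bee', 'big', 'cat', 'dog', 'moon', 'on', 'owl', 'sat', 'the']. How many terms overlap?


Query terms: ['a', 'big', 'bird', 'blue', 'cat', 'leaf', 'moon', 'rat', 'sun', 'the']
Document terms: ['bee', 'big', 'cat', 'dog', 'moon', 'on', 'owl', 'sat', 'the']
Common terms: ['big', 'cat', 'moon', 'the']
Overlap count = 4

4


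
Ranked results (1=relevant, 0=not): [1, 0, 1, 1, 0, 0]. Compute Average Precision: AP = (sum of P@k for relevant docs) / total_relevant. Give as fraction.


Computing P@k for each relevant position:
Position 1: relevant, P@1 = 1/1 = 1
Position 2: not relevant
Position 3: relevant, P@3 = 2/3 = 2/3
Position 4: relevant, P@4 = 3/4 = 3/4
Position 5: not relevant
Position 6: not relevant
Sum of P@k = 1 + 2/3 + 3/4 = 29/12
AP = 29/12 / 3 = 29/36

29/36


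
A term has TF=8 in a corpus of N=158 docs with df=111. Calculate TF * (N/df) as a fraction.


TF * (N/df)
= 8 * (158/111)
= 8 * 158/111
= 1264/111

1264/111


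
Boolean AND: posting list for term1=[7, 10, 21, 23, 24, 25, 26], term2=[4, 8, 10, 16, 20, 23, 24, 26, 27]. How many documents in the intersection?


Boolean AND: find intersection of posting lists
term1 docs: [7, 10, 21, 23, 24, 25, 26]
term2 docs: [4, 8, 10, 16, 20, 23, 24, 26, 27]
Intersection: [10, 23, 24, 26]
|intersection| = 4

4


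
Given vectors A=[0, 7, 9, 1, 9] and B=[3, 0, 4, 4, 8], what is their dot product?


Dot product = sum of element-wise products
A[0]*B[0] = 0*3 = 0
A[1]*B[1] = 7*0 = 0
A[2]*B[2] = 9*4 = 36
A[3]*B[3] = 1*4 = 4
A[4]*B[4] = 9*8 = 72
Sum = 0 + 0 + 36 + 4 + 72 = 112

112


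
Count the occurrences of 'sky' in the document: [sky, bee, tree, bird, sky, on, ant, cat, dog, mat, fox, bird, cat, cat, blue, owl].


Document has 16 words
Scanning for 'sky':
Found at positions: [0, 4]
Count = 2

2


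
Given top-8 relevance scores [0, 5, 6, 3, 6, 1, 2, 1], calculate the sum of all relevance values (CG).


Cumulative Gain = sum of relevance scores
Position 1: rel=0, running sum=0
Position 2: rel=5, running sum=5
Position 3: rel=6, running sum=11
Position 4: rel=3, running sum=14
Position 5: rel=6, running sum=20
Position 6: rel=1, running sum=21
Position 7: rel=2, running sum=23
Position 8: rel=1, running sum=24
CG = 24

24


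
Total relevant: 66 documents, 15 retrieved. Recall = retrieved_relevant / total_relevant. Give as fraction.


Recall = retrieved_relevant / total_relevant
= 15 / 66
= 15 / (15 + 51)
= 5/22

5/22


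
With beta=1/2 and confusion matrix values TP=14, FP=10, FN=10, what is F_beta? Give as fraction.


P = TP/(TP+FP) = 14/24 = 7/12
R = TP/(TP+FN) = 14/24 = 7/12
beta^2 = 1/2^2 = 1/4
(1 + beta^2) = 5/4
Numerator = (1+beta^2)*P*R = 245/576
Denominator = beta^2*P + R = 7/48 + 7/12 = 35/48
F_beta = 7/12

7/12


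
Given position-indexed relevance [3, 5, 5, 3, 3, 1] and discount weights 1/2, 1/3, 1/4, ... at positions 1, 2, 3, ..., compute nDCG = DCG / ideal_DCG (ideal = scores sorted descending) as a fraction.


Position discount weights w_i = 1/(i+1) for i=1..6:
Weights = [1/2, 1/3, 1/4, 1/5, 1/6, 1/7]
Actual relevance: [3, 5, 5, 3, 3, 1]
DCG = 3/2 + 5/3 + 5/4 + 3/5 + 3/6 + 1/7 = 2377/420
Ideal relevance (sorted desc): [5, 5, 3, 3, 3, 1]
Ideal DCG = 5/2 + 5/3 + 3/4 + 3/5 + 3/6 + 1/7 = 2587/420
nDCG = DCG / ideal_DCG = 2377/420 / 2587/420 = 2377/2587

2377/2587


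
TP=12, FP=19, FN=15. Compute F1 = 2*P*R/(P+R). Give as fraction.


F1 = 2 * P * R / (P + R)
P = TP/(TP+FP) = 12/31 = 12/31
R = TP/(TP+FN) = 12/27 = 4/9
2 * P * R = 2 * 12/31 * 4/9 = 32/93
P + R = 12/31 + 4/9 = 232/279
F1 = 32/93 / 232/279 = 12/29

12/29


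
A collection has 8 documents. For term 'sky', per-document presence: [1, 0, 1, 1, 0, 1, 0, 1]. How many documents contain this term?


Checking each document for 'sky':
Doc 1: present
Doc 2: absent
Doc 3: present
Doc 4: present
Doc 5: absent
Doc 6: present
Doc 7: absent
Doc 8: present
df = sum of presences = 1 + 0 + 1 + 1 + 0 + 1 + 0 + 1 = 5

5


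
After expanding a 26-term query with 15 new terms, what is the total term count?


Original terms: 26
Expansion terms: 15
Total = 26 + 15 = 41

41


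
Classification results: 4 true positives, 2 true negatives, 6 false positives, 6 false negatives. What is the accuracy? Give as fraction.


Accuracy = (TP + TN) / (TP + TN + FP + FN)
TP + TN = 4 + 2 = 6
Total = 4 + 2 + 6 + 6 = 18
Accuracy = 6 / 18 = 1/3

1/3


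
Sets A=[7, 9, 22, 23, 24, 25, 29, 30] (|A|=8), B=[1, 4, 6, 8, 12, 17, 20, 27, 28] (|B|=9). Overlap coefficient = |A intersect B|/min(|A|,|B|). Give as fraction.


A intersect B = []
|A intersect B| = 0
min(|A|, |B|) = min(8, 9) = 8
Overlap = 0 / 8 = 0

0


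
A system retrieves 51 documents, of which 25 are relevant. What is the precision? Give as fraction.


Precision = relevant_retrieved / total_retrieved
= 25 / 51
= 25 / (25 + 26)
= 25/51

25/51


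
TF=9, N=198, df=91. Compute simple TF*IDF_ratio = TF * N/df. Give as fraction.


TF * (N/df)
= 9 * (198/91)
= 9 * 198/91
= 1782/91

1782/91


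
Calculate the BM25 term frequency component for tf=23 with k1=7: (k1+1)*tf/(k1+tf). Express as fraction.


BM25 TF component = (k1+1)*tf / (k1+tf)
k1 = 7, tf = 23
Numerator = (7+1)*23 = 184
Denominator = 7 + 23 = 30
= 184/30 = 92/15

92/15


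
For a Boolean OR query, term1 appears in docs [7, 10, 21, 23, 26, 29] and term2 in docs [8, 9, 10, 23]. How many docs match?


Boolean OR: find union of posting lists
term1 docs: [7, 10, 21, 23, 26, 29]
term2 docs: [8, 9, 10, 23]
Union: [7, 8, 9, 10, 21, 23, 26, 29]
|union| = 8

8


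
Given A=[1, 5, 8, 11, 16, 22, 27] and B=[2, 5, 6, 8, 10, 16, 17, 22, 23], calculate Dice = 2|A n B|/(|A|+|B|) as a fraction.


A intersect B = [5, 8, 16, 22]
|A intersect B| = 4
|A| = 7, |B| = 9
Dice = 2*4 / (7+9)
= 8 / 16 = 1/2

1/2


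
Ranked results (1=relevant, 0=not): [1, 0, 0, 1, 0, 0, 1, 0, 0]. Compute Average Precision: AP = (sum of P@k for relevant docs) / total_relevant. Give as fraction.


Computing P@k for each relevant position:
Position 1: relevant, P@1 = 1/1 = 1
Position 2: not relevant
Position 3: not relevant
Position 4: relevant, P@4 = 2/4 = 1/2
Position 5: not relevant
Position 6: not relevant
Position 7: relevant, P@7 = 3/7 = 3/7
Position 8: not relevant
Position 9: not relevant
Sum of P@k = 1 + 1/2 + 3/7 = 27/14
AP = 27/14 / 3 = 9/14

9/14


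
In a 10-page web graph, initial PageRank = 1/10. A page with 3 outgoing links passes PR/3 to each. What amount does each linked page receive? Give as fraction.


Initial PR = 1/10 = 1/10
Outlinks = 3
Contribution per link = PR / outlinks
= 1/10 / 3
= 1/30

1/30


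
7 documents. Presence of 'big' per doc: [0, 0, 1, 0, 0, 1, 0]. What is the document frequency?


Checking each document for 'big':
Doc 1: absent
Doc 2: absent
Doc 3: present
Doc 4: absent
Doc 5: absent
Doc 6: present
Doc 7: absent
df = sum of presences = 0 + 0 + 1 + 0 + 0 + 1 + 0 = 2

2


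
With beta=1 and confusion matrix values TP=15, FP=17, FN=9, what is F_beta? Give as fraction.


P = TP/(TP+FP) = 15/32 = 15/32
R = TP/(TP+FN) = 15/24 = 5/8
beta^2 = 1^2 = 1
(1 + beta^2) = 2
Numerator = (1+beta^2)*P*R = 75/128
Denominator = beta^2*P + R = 15/32 + 5/8 = 35/32
F_beta = 15/28

15/28


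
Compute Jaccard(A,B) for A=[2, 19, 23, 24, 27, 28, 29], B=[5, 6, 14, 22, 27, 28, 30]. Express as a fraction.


A intersect B = [27, 28]
|A intersect B| = 2
A union B = [2, 5, 6, 14, 19, 22, 23, 24, 27, 28, 29, 30]
|A union B| = 12
Jaccard = 2/12 = 1/6

1/6


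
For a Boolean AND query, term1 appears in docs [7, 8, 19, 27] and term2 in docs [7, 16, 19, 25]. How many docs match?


Boolean AND: find intersection of posting lists
term1 docs: [7, 8, 19, 27]
term2 docs: [7, 16, 19, 25]
Intersection: [7, 19]
|intersection| = 2

2


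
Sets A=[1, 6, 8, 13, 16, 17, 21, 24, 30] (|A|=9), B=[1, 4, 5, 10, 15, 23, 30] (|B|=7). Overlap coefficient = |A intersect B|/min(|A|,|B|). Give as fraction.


A intersect B = [1, 30]
|A intersect B| = 2
min(|A|, |B|) = min(9, 7) = 7
Overlap = 2 / 7 = 2/7

2/7


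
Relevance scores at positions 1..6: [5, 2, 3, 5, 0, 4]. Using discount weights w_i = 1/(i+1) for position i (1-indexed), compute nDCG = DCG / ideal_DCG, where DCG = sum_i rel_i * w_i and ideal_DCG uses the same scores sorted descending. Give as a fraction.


Position discount weights w_i = 1/(i+1) for i=1..6:
Weights = [1/2, 1/3, 1/4, 1/5, 1/6, 1/7]
Actual relevance: [5, 2, 3, 5, 0, 4]
DCG = 5/2 + 2/3 + 3/4 + 5/5 + 0/6 + 4/7 = 461/84
Ideal relevance (sorted desc): [5, 5, 4, 3, 2, 0]
Ideal DCG = 5/2 + 5/3 + 4/4 + 3/5 + 2/6 + 0/7 = 61/10
nDCG = DCG / ideal_DCG = 461/84 / 61/10 = 2305/2562

2305/2562


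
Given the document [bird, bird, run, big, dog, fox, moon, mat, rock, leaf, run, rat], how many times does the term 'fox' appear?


Document has 12 words
Scanning for 'fox':
Found at positions: [5]
Count = 1

1


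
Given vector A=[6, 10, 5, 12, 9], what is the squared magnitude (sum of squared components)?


|A|^2 = sum of squared components
A[0]^2 = 6^2 = 36
A[1]^2 = 10^2 = 100
A[2]^2 = 5^2 = 25
A[3]^2 = 12^2 = 144
A[4]^2 = 9^2 = 81
Sum = 36 + 100 + 25 + 144 + 81 = 386

386


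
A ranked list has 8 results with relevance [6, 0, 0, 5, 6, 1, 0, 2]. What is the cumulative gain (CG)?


Cumulative Gain = sum of relevance scores
Position 1: rel=6, running sum=6
Position 2: rel=0, running sum=6
Position 3: rel=0, running sum=6
Position 4: rel=5, running sum=11
Position 5: rel=6, running sum=17
Position 6: rel=1, running sum=18
Position 7: rel=0, running sum=18
Position 8: rel=2, running sum=20
CG = 20

20


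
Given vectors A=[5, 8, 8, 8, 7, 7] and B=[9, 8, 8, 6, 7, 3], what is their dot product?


Dot product = sum of element-wise products
A[0]*B[0] = 5*9 = 45
A[1]*B[1] = 8*8 = 64
A[2]*B[2] = 8*8 = 64
A[3]*B[3] = 8*6 = 48
A[4]*B[4] = 7*7 = 49
A[5]*B[5] = 7*3 = 21
Sum = 45 + 64 + 64 + 48 + 49 + 21 = 291

291


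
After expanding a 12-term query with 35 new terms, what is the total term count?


Original terms: 12
Expansion terms: 35
Total = 12 + 35 = 47

47


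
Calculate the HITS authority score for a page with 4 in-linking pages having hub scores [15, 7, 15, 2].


Authority = sum of hub scores of in-linkers
In-link 1: hub score = 15
In-link 2: hub score = 7
In-link 3: hub score = 15
In-link 4: hub score = 2
Authority = 15 + 7 + 15 + 2 = 39

39


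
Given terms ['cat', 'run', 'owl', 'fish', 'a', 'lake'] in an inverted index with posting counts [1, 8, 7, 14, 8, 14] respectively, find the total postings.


Summing posting list sizes:
'cat': 1 postings
'run': 8 postings
'owl': 7 postings
'fish': 14 postings
'a': 8 postings
'lake': 14 postings
Total = 1 + 8 + 7 + 14 + 8 + 14 = 52

52


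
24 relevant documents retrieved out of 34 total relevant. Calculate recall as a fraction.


Recall = retrieved_relevant / total_relevant
= 24 / 34
= 24 / (24 + 10)
= 12/17

12/17


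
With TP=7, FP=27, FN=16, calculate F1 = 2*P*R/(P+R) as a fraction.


F1 = 2 * P * R / (P + R)
P = TP/(TP+FP) = 7/34 = 7/34
R = TP/(TP+FN) = 7/23 = 7/23
2 * P * R = 2 * 7/34 * 7/23 = 49/391
P + R = 7/34 + 7/23 = 399/782
F1 = 49/391 / 399/782 = 14/57

14/57


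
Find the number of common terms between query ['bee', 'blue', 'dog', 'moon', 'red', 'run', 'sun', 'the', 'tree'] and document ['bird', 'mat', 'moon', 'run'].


Query terms: ['bee', 'blue', 'dog', 'moon', 'red', 'run', 'sun', 'the', 'tree']
Document terms: ['bird', 'mat', 'moon', 'run']
Common terms: ['moon', 'run']
Overlap count = 2

2


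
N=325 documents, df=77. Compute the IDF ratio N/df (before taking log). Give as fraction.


IDF ratio = N / df
= 325 / 77
= 325/77

325/77


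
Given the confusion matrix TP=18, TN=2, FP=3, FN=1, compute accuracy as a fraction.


Accuracy = (TP + TN) / (TP + TN + FP + FN)
TP + TN = 18 + 2 = 20
Total = 18 + 2 + 3 + 1 = 24
Accuracy = 20 / 24 = 5/6

5/6


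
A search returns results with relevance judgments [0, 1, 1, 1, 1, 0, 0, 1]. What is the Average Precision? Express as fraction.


Computing P@k for each relevant position:
Position 1: not relevant
Position 2: relevant, P@2 = 1/2 = 1/2
Position 3: relevant, P@3 = 2/3 = 2/3
Position 4: relevant, P@4 = 3/4 = 3/4
Position 5: relevant, P@5 = 4/5 = 4/5
Position 6: not relevant
Position 7: not relevant
Position 8: relevant, P@8 = 5/8 = 5/8
Sum of P@k = 1/2 + 2/3 + 3/4 + 4/5 + 5/8 = 401/120
AP = 401/120 / 5 = 401/600

401/600


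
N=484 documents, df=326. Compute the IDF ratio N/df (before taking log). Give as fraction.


IDF ratio = N / df
= 484 / 326
= 242/163

242/163


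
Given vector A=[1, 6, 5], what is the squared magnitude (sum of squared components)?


|A|^2 = sum of squared components
A[0]^2 = 1^2 = 1
A[1]^2 = 6^2 = 36
A[2]^2 = 5^2 = 25
Sum = 1 + 36 + 25 = 62

62


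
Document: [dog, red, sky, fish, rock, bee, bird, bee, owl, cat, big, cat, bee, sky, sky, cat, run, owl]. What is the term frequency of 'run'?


Document has 18 words
Scanning for 'run':
Found at positions: [16]
Count = 1

1


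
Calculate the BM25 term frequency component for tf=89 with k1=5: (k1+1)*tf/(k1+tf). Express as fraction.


BM25 TF component = (k1+1)*tf / (k1+tf)
k1 = 5, tf = 89
Numerator = (5+1)*89 = 534
Denominator = 5 + 89 = 94
= 534/94 = 267/47

267/47


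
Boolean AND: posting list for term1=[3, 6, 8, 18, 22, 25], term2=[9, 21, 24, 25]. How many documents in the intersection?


Boolean AND: find intersection of posting lists
term1 docs: [3, 6, 8, 18, 22, 25]
term2 docs: [9, 21, 24, 25]
Intersection: [25]
|intersection| = 1

1


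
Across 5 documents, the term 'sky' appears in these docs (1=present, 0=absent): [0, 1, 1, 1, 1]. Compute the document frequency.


Checking each document for 'sky':
Doc 1: absent
Doc 2: present
Doc 3: present
Doc 4: present
Doc 5: present
df = sum of presences = 0 + 1 + 1 + 1 + 1 = 4

4


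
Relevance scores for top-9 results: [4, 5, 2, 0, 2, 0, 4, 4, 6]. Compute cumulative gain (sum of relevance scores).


Cumulative Gain = sum of relevance scores
Position 1: rel=4, running sum=4
Position 2: rel=5, running sum=9
Position 3: rel=2, running sum=11
Position 4: rel=0, running sum=11
Position 5: rel=2, running sum=13
Position 6: rel=0, running sum=13
Position 7: rel=4, running sum=17
Position 8: rel=4, running sum=21
Position 9: rel=6, running sum=27
CG = 27

27


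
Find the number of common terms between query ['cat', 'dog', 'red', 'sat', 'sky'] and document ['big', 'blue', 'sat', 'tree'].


Query terms: ['cat', 'dog', 'red', 'sat', 'sky']
Document terms: ['big', 'blue', 'sat', 'tree']
Common terms: ['sat']
Overlap count = 1

1


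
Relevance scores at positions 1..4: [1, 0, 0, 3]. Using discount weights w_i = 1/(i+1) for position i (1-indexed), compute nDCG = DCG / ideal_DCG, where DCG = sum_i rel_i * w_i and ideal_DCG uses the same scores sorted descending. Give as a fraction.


Position discount weights w_i = 1/(i+1) for i=1..4:
Weights = [1/2, 1/3, 1/4, 1/5]
Actual relevance: [1, 0, 0, 3]
DCG = 1/2 + 0/3 + 0/4 + 3/5 = 11/10
Ideal relevance (sorted desc): [3, 1, 0, 0]
Ideal DCG = 3/2 + 1/3 + 0/4 + 0/5 = 11/6
nDCG = DCG / ideal_DCG = 11/10 / 11/6 = 3/5

3/5


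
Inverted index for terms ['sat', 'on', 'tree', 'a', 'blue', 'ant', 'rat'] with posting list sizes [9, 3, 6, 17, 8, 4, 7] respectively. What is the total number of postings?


Summing posting list sizes:
'sat': 9 postings
'on': 3 postings
'tree': 6 postings
'a': 17 postings
'blue': 8 postings
'ant': 4 postings
'rat': 7 postings
Total = 9 + 3 + 6 + 17 + 8 + 4 + 7 = 54

54


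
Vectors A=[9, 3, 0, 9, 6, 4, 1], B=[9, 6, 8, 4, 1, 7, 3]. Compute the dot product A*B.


Dot product = sum of element-wise products
A[0]*B[0] = 9*9 = 81
A[1]*B[1] = 3*6 = 18
A[2]*B[2] = 0*8 = 0
A[3]*B[3] = 9*4 = 36
A[4]*B[4] = 6*1 = 6
A[5]*B[5] = 4*7 = 28
A[6]*B[6] = 1*3 = 3
Sum = 81 + 18 + 0 + 36 + 6 + 28 + 3 = 172

172


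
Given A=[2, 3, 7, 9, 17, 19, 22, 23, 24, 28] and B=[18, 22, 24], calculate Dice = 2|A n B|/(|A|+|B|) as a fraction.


A intersect B = [22, 24]
|A intersect B| = 2
|A| = 10, |B| = 3
Dice = 2*2 / (10+3)
= 4 / 13 = 4/13

4/13


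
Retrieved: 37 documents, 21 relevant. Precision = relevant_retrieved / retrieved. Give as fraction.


Precision = relevant_retrieved / total_retrieved
= 21 / 37
= 21 / (21 + 16)
= 21/37

21/37


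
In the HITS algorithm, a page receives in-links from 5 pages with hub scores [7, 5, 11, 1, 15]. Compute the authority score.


Authority = sum of hub scores of in-linkers
In-link 1: hub score = 7
In-link 2: hub score = 5
In-link 3: hub score = 11
In-link 4: hub score = 1
In-link 5: hub score = 15
Authority = 7 + 5 + 11 + 1 + 15 = 39

39


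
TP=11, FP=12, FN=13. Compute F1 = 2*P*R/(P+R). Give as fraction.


F1 = 2 * P * R / (P + R)
P = TP/(TP+FP) = 11/23 = 11/23
R = TP/(TP+FN) = 11/24 = 11/24
2 * P * R = 2 * 11/23 * 11/24 = 121/276
P + R = 11/23 + 11/24 = 517/552
F1 = 121/276 / 517/552 = 22/47

22/47


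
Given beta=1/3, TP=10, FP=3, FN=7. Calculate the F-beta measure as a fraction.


P = TP/(TP+FP) = 10/13 = 10/13
R = TP/(TP+FN) = 10/17 = 10/17
beta^2 = 1/3^2 = 1/9
(1 + beta^2) = 10/9
Numerator = (1+beta^2)*P*R = 1000/1989
Denominator = beta^2*P + R = 10/117 + 10/17 = 1340/1989
F_beta = 50/67

50/67


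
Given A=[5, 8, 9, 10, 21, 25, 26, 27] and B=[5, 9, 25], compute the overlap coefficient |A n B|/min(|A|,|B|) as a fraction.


A intersect B = [5, 9, 25]
|A intersect B| = 3
min(|A|, |B|) = min(8, 3) = 3
Overlap = 3 / 3 = 1

1


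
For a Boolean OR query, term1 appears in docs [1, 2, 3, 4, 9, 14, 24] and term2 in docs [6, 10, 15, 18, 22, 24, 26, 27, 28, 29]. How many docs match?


Boolean OR: find union of posting lists
term1 docs: [1, 2, 3, 4, 9, 14, 24]
term2 docs: [6, 10, 15, 18, 22, 24, 26, 27, 28, 29]
Union: [1, 2, 3, 4, 6, 9, 10, 14, 15, 18, 22, 24, 26, 27, 28, 29]
|union| = 16

16


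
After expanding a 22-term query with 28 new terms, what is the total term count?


Original terms: 22
Expansion terms: 28
Total = 22 + 28 = 50

50


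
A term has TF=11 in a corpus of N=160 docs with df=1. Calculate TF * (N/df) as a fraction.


TF * (N/df)
= 11 * (160/1)
= 11 * 160
= 1760

1760


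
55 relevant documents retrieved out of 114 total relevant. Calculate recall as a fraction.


Recall = retrieved_relevant / total_relevant
= 55 / 114
= 55 / (55 + 59)
= 55/114

55/114


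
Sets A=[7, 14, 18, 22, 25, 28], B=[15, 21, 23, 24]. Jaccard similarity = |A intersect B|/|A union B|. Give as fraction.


A intersect B = []
|A intersect B| = 0
A union B = [7, 14, 15, 18, 21, 22, 23, 24, 25, 28]
|A union B| = 10
Jaccard = 0/10 = 0

0


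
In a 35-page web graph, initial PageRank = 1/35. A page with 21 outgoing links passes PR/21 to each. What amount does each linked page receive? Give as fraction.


Initial PR = 1/35 = 1/35
Outlinks = 21
Contribution per link = PR / outlinks
= 1/35 / 21
= 1/735

1/735


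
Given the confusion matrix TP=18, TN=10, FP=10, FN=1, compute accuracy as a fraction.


Accuracy = (TP + TN) / (TP + TN + FP + FN)
TP + TN = 18 + 10 = 28
Total = 18 + 10 + 10 + 1 = 39
Accuracy = 28 / 39 = 28/39

28/39


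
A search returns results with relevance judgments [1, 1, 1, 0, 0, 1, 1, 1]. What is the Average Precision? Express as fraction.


Computing P@k for each relevant position:
Position 1: relevant, P@1 = 1/1 = 1
Position 2: relevant, P@2 = 2/2 = 1
Position 3: relevant, P@3 = 3/3 = 1
Position 4: not relevant
Position 5: not relevant
Position 6: relevant, P@6 = 4/6 = 2/3
Position 7: relevant, P@7 = 5/7 = 5/7
Position 8: relevant, P@8 = 6/8 = 3/4
Sum of P@k = 1 + 1 + 1 + 2/3 + 5/7 + 3/4 = 431/84
AP = 431/84 / 6 = 431/504

431/504


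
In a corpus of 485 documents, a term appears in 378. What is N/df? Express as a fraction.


IDF ratio = N / df
= 485 / 378
= 485/378

485/378


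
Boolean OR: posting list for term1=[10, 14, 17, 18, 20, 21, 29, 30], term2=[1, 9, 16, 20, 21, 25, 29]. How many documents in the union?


Boolean OR: find union of posting lists
term1 docs: [10, 14, 17, 18, 20, 21, 29, 30]
term2 docs: [1, 9, 16, 20, 21, 25, 29]
Union: [1, 9, 10, 14, 16, 17, 18, 20, 21, 25, 29, 30]
|union| = 12

12


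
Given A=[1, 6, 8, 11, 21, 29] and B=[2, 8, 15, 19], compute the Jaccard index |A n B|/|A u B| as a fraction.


A intersect B = [8]
|A intersect B| = 1
A union B = [1, 2, 6, 8, 11, 15, 19, 21, 29]
|A union B| = 9
Jaccard = 1/9 = 1/9

1/9


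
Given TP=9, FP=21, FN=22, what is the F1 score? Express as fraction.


F1 = 2 * P * R / (P + R)
P = TP/(TP+FP) = 9/30 = 3/10
R = TP/(TP+FN) = 9/31 = 9/31
2 * P * R = 2 * 3/10 * 9/31 = 27/155
P + R = 3/10 + 9/31 = 183/310
F1 = 27/155 / 183/310 = 18/61

18/61
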